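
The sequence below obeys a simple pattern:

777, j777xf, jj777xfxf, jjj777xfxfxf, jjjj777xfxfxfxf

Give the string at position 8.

jjjjjjj777xfxfxfxfxfxfxf

Every step adds j to the front and xf to the end of the previous string.
From jjjj777xfxfxfxf, 3 further steps: jjjj777xfxfxfxf → jjjjj777xfxfxfxfxf → jjjjjj777xfxfxfxfxfxf → (answer).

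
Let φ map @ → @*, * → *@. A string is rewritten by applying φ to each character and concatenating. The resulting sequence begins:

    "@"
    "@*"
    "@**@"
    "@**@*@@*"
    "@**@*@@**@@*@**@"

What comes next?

@**@*@@**@@*@**@*@@*@**@@**@*@@*

Applying the rule to each of the 16 symbols of @**@*@@**@@*@**@ gives the pieces @* *@ *@ @* *@ @* @* *@ *@ @* @* *@ @* *@ *@ @*, which concatenate to the answer.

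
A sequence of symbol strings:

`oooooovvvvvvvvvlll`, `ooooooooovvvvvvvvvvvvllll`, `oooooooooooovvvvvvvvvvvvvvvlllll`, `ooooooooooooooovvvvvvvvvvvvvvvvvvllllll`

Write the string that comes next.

oooooooooooooooooovvvvvvvvvvvvvvvvvvvvvlllllll

Each string has the form o^{3n} v^{3n+3} l^{n+1}, where the shown terms are n = 2, 3, 4, 5.
At n = 6 the blocks have lengths 18, 21, 7.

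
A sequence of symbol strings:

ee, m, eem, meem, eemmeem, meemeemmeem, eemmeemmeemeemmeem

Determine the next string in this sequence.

This is a Fibonacci-style word recurrence s(k) = s(k−2)·s(k−1): e.g. ee·m = eem.
The next term joins meemeemmeem and eemmeemmeemeemmeem.

meemeemmeemeemmeemmeemeemmeem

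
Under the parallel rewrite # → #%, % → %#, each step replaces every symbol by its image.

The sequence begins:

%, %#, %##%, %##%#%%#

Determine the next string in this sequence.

%##%#%%##%%#%##%

Expanding %##%#%%#: %→%#, #→#%, #→#%, %→%#, #→#%, %→%#, %→%#, #→#%. Concatenated: %# #% #% %# #% %# %# #%.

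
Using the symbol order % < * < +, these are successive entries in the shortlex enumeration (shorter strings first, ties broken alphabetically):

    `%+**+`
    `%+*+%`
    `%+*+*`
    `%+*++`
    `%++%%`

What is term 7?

Continuing the enumeration 2 steps past %++%%: %++%% → %++%* → (answer).

%++%+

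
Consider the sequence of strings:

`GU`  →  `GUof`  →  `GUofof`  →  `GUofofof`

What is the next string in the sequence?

GUofofofof

Every step adds of to the end: s(k+1) = s(k)·of.
So the next term is GUofofof·of.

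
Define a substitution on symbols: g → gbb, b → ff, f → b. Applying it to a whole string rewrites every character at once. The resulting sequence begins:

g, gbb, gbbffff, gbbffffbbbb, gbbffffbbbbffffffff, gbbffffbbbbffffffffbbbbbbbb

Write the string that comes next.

Rewriting the 27 symbols of gbbffffbbbbffffffffbbbbbbbb one by one yields gbb ff ff b b b b ff ff ff ff b b b b b b b b ff ff ff ff ff ff ff ff; concatenated:

gbbffffbbbbffffffffbbbbbbbbffffffffffffffff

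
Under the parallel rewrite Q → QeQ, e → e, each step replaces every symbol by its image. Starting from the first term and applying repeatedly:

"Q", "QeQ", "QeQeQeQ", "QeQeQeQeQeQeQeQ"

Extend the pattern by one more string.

QeQeQeQeQeQeQeQeQeQeQeQeQeQeQeQ

φ(QeQeQeQeQeQeQeQ) expands symbol-by-symbol to QeQ e QeQ e QeQ e QeQ e QeQ e QeQ e QeQ e QeQ; joining the 15 pieces gives the next term.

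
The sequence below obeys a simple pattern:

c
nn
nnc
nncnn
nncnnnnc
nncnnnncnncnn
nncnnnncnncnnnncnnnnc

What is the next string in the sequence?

nncnnnncnncnnnncnnnncnncnnnncnncnn

From term 3 onward, concatenate the last term with the second-to-last: nn·c = nnc, nnc·nn = nncnn, …
Continuing: nncnnnncnncnnnncnnnnc · nncnnnncnncnn gives term 8.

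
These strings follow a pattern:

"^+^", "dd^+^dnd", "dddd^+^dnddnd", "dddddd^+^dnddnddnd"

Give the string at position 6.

Each term wraps the previous one in dd on the left and dnd on the right.
From dddddd^+^dnddnddnd, 2 further steps: dddddd^+^dnddnddnd → dddddddd^+^dnddnddnddnd → (answer).

dddddddddd^+^dnddnddnddnddnd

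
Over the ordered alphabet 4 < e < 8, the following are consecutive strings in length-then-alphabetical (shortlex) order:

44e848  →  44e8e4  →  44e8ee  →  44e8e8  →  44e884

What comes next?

The successor of 44e884 increments the rightmost position that isn't already 8 and resets every position after it to 4.

44e88e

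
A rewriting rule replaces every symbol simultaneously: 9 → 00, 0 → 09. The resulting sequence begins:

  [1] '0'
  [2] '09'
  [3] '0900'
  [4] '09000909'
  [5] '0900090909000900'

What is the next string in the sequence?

Rewriting the 16 symbols of 0900090909000900 one by one yields 09 00 09 09 09 00 09 00 09 00 09 09 09 00 09 09; concatenated:

09000909090009000900090909000909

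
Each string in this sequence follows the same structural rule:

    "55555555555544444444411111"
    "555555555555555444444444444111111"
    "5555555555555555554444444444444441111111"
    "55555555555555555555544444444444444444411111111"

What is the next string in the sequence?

555555555555555555555555444444444444444444444111111111

The n-th term is 3n+3 5's then 3n 4's then n+2 1's, where the shown terms are n = 3, 4, 5, 6.
For the next term, n = 7, so the run lengths are 24, 21, 9.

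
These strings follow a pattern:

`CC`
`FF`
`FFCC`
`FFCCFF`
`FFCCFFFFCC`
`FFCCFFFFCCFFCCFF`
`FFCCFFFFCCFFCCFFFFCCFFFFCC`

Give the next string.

This is a Fibonacci-style word recurrence s(k) = s(k−1)·s(k−2): e.g. FF·CC = FFCC.
Continuing: FFCCFFFFCCFFCCFFFFCCFFFFCC · FFCCFFFFCCFFCCFF gives term 8.

FFCCFFFFCCFFCCFFFFCCFFFFCCFFCCFFFFCCFFCCFF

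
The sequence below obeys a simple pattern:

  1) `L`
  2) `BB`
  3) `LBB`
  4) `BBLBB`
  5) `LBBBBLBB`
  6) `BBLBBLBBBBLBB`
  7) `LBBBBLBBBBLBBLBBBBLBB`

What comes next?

BBLBBLBBBBLBBLBBBBLBBBBLBBLBBBBLBB

From term 3 onward, concatenate the second-to-last term with the last: L·BB = LBB, BB·LBB = BBLBB, …
So term 8 is BBLBBLBBBBLBB·LBBBBLBBBBLBBLBBBBLBB.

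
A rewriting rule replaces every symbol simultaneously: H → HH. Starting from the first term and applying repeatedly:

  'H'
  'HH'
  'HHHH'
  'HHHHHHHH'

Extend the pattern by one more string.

Expanding HHHHHHHH: H→HH, H→HH, H→HH, H→HH, H→HH, H→HH, H→HH, H→HH. Concatenated: HH HH HH HH HH HH HH HH.

HHHHHHHHHHHHHHHH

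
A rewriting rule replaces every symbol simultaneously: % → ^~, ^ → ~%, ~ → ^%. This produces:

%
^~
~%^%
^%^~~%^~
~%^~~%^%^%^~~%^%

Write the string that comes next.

^%^~~%^%^%^~~%^~~%^~~%^%^%^~~%^~

φ(~%^~~%^%^%^~~%^%) expands symbol-by-symbol to ^% ^~ ~% ^% ^% ^~ ~% ^~ ~% ^~ ~% ^% ^% ^~ ~% ^~; joining the 16 pieces gives the next term.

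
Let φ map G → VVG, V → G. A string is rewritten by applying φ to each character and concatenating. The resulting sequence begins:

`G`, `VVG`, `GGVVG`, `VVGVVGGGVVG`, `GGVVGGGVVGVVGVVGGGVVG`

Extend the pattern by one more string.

VVGVVGGGVVGVVGVVGGGVVGGGVVGGGVVGVVGVVGGGVVG

Applying the rule to each of the 21 symbols of GGVVGGGVVGVVGVVGGGVVG gives the pieces VVG VVG G G VVG VVG VVG G G VVG G G VVG G G VVG VVG VVG G G VVG, which concatenate to the answer.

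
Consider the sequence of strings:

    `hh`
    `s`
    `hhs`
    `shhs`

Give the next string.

hhsshhs

This is a Fibonacci-style word recurrence s(k) = s(k−2)·s(k−1): e.g. hh·s = hhs.
Continuing: hhs · shhs gives term 5.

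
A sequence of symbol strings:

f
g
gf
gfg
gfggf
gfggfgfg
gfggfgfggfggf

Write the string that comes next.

gfggfgfggfggfgfggfgfg

This is a Fibonacci-style word recurrence s(k) = s(k−1)·s(k−2): e.g. g·f = gf.
The next term joins gfggfgfggfggf and gfggfgfg.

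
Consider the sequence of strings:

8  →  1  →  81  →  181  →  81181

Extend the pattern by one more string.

From term 3 onward, concatenate the second-to-last term with the last: 8·1 = 81, 1·81 = 181, …
The next term joins 181 and 81181.

18181181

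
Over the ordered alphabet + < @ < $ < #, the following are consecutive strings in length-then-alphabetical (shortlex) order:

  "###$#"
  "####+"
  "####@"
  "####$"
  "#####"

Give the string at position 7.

+++++@

Continuing the enumeration 2 steps past #####: ##### → ++++++ → (answer).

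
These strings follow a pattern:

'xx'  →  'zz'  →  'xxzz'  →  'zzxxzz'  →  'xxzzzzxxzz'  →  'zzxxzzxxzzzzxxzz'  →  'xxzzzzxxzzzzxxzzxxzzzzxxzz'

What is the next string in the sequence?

zzxxzzxxzzzzxxzzxxzzzzxxzzzzxxzzxxzzzzxxzz

Each term (from the third on) is the two preceding terms concatenated in order: term 3 = xx·zz = xxzz.
The next term joins zzxxzzxxzzzzxxzz and xxzzzzxxzzzzxxzzxxzzzzxxzz.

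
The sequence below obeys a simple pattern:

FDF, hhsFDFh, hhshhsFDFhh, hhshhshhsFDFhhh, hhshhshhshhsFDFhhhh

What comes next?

hhshhshhshhshhsFDFhhhhh

Every step adds hhs to the front and h to the end of the previous string.
One more step from hhshhshhshhsFDFhhhh gives the answer.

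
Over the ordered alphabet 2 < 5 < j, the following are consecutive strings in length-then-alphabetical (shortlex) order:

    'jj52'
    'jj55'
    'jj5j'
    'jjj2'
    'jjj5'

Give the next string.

Treat jjj5 as a base-3 numeral over the given alphabet and add one, carrying through any trailing j's.

jjjj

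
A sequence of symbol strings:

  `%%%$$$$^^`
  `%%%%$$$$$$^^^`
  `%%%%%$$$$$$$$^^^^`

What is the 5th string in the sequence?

Reading off run lengths: % runs 3, 4, 5; $ runs 4, 6, 8; ^ runs 2, 3, 4 — each is linear in n (n = 1, 2, …).
For term 5, n = 5, so the run lengths are 7, 12, 6.

%%%%%%%$$$$$$$$$$$$^^^^^^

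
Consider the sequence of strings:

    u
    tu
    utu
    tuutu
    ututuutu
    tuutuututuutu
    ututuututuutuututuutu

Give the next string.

From term 3 onward, concatenate the second-to-last term with the last: u·tu = utu, tu·utu = tuutu, …
The next term joins tuutuututuutu and ututuututuutuututuutu.

tuutuututuutuututuututuutuututuutu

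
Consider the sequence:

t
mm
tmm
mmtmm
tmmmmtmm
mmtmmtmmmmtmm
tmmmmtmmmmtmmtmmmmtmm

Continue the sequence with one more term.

mmtmmtmmmmtmmtmmmmtmmmmtmmtmmmmtmm

This is a Fibonacci-style word recurrence s(k) = s(k−2)·s(k−1): e.g. t·mm = tmm.
Continuing: mmtmmtmmmmtmm · tmmmmtmmmmtmmtmmmmtmm gives term 8.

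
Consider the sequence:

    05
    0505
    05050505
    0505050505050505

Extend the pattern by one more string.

Each string is two copies of the previous one concatenated.
Doubling 0505050505050505:

05050505050505050505050505050505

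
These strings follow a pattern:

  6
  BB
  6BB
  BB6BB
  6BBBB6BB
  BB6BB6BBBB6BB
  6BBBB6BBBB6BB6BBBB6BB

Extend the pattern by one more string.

BB6BB6BBBB6BB6BBBB6BBBB6BB6BBBB6BB

From term 3 onward, concatenate the second-to-last term with the last: 6·BB = 6BB, BB·6BB = BB6BB, …
So term 8 is BB6BB6BBBB6BB·6BBBB6BBBB6BB6BBBB6BB.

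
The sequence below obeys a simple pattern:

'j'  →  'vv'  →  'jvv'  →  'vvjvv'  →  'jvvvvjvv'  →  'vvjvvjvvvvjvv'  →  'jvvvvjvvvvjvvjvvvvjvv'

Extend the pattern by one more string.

vvjvvjvvvvjvvjvvvvjvvvvjvvjvvvvjvv

From term 3 onward, concatenate the second-to-last term with the last: j·vv = jvv, vv·jvv = vvjvv, …
Continuing: vvjvvjvvvvjvv · jvvvvjvvvvjvvjvvvvjvv gives term 8.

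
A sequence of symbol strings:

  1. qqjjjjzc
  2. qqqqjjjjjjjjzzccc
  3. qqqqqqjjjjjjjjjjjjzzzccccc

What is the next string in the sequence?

Each string has the form q^{2n} j^{4n} z^{n} c^{2n-1} (n = 1, 2, …).
For the next term, n = 4, so the run lengths are 8, 16, 4, 7.

qqqqqqqqjjjjjjjjjjjjjjjjzzzzccccccc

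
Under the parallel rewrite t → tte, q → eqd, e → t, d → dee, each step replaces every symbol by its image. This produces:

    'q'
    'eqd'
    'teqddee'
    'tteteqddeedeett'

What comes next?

ttettettteteqddeedeettdeettttette

φ(tteteqddeedeett) expands symbol-by-symbol to tte tte t tte t eqd dee dee t t dee t t tte tte; joining the 15 pieces gives the next term.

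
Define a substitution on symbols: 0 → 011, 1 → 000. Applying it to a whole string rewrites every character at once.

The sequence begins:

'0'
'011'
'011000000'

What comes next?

011000000011011011011011011

Rewriting each symbol of 011000000: 0→011, 1→000, 1→000, 0→011, 0→011, 0→011, 0→011, 0→011, 0→011, which concatenates to 011 000 000 011 011 011 011 011 011.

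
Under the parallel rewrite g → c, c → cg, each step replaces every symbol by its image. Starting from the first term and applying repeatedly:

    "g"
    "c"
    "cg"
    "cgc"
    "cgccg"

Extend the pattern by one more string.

cgccgcgc

Expanding cgccg: c→cg, g→c, c→cg, c→cg, g→c. Concatenated: cg c cg cg c.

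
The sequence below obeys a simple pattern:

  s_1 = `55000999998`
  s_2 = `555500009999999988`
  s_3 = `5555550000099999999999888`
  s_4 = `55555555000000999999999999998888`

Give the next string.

555555555500000009999999999999999988888

Reading off run lengths: 5 runs 2, 4, 6, 8; 0 runs 3, 4, 5, 6; 9 runs 5, 8, 11, 14; 8 runs 1, 2, 3, 4 — each is linear in n (n = 1, 2, …).
For the next term, n = 5, so the run lengths are 10, 7, 17, 5.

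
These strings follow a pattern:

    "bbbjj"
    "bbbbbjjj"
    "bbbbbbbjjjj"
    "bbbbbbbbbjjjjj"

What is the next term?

Each string has the form b^{2n-1} j^{n}, where the shown terms are n = 2, 3, 4, 5.
Setting n = 6 gives 11, 6 characters in each block.

bbbbbbbbbbbjjjjjj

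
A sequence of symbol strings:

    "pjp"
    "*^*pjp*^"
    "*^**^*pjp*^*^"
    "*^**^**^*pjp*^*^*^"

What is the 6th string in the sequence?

Each term wraps the previous one in *^* on the left and *^ on the right.
From *^**^**^*pjp*^*^*^, 2 further steps: *^**^**^*pjp*^*^*^ → *^**^**^**^*pjp*^*^*^*^ → (answer).

*^**^**^**^**^*pjp*^*^*^*^*^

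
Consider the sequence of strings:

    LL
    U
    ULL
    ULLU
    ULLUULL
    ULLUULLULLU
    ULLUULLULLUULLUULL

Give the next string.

ULLUULLULLUULLUULLULLUULLULLU

From term 3 onward, concatenate the last term with the second-to-last: U·LL = ULL, ULL·U = ULLU, …
The next term joins ULLUULLULLUULLUULL and ULLUULLULLU.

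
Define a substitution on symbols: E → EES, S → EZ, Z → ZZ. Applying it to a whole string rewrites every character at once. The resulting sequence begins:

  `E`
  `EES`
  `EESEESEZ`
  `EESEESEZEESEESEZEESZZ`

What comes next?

Rewriting the 21 symbols of EESEESEZEESEESEZEESZZ one by one yields EES EES EZ EES EES EZ EES ZZ EES EES EZ EES EES EZ EES ZZ EES EES EZ ZZ ZZ; concatenated:

EESEESEZEESEESEZEESZZEESEESEZEESEESEZEESZZEESEESEZZZZZ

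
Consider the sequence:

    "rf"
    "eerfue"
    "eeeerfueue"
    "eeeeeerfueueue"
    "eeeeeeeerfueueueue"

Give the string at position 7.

eeeeeeeeeeeerfueueueueueue

s(k+1) = ee·s(k)·ue, so each term gains ee as a prefix and ue as a suffix.
From eeeeeeeerfueueueue, 2 further steps: eeeeeeeerfueueueue → eeeeeeeeeerfueueueueue → (answer).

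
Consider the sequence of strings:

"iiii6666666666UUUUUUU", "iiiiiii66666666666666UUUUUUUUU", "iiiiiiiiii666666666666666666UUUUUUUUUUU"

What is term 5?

iiiiiiiiiiiiiiii66666666666666666666666666UUUUUUUUUUUUUUU

Each string has the form i^{3n-2} 6^{4n+2} U^{2n+3}, where the shown terms are n = 2, 3, 4.
At n = 6 the blocks have lengths 16, 26, 15.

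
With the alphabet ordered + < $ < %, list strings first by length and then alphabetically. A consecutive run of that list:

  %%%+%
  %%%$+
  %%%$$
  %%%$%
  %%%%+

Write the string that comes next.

%%%%$

The successor of %%%%+ increments the rightmost position that isn't already % and resets every position after it to +.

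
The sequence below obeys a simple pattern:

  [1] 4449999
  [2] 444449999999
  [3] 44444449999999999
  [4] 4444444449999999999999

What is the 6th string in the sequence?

44444444444449999999999999999999

Reading off run lengths: 4 runs 3, 5, 7, 9; 9 runs 4, 7, 10, 13 — each is linear in n (n = 1, 2, …).
At n = 6 the blocks have lengths 13, 19.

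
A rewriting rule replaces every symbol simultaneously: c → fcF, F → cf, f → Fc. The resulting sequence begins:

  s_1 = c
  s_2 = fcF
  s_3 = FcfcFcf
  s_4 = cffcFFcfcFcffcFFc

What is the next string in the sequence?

fcFFcFcfcFcfcffcFFcfcFcffcFFcFcfcFcfcffcF

φ(cffcFFcfcFcffcFFc) expands symbol-by-symbol to fcF Fc Fc fcF cf cf fcF Fc fcF cf fcF Fc Fc fcF cf cf fcF; joining the 17 pieces gives the next term.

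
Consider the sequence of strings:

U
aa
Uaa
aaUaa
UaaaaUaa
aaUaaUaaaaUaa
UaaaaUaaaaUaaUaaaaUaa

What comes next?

Each term (from the third on) is the two preceding terms concatenated in order: term 3 = U·aa = Uaa.
The next term joins aaUaaUaaaaUaa and UaaaaUaaaaUaaUaaaaUaa.

aaUaaUaaaaUaaUaaaaUaaaaUaaUaaaaUaa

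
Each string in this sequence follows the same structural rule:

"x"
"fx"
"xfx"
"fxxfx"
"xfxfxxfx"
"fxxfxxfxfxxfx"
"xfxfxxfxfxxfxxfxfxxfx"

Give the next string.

This is a Fibonacci-style word recurrence s(k) = s(k−2)·s(k−1): e.g. x·fx = xfx.
So term 8 is fxxfxxfxfxxfx·xfxfxxfxfxxfxxfxfxxfx.

fxxfxxfxfxxfxxfxfxxfxfxxfxxfxfxxfx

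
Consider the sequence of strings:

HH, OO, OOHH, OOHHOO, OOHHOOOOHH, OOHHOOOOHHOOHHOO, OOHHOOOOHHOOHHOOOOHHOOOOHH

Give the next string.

This is a Fibonacci-style word recurrence s(k) = s(k−1)·s(k−2): e.g. OO·HH = OOHH.
Continuing: OOHHOOOOHHOOHHOOOOHHOOOOHH · OOHHOOOOHHOOHHOO gives term 8.

OOHHOOOOHHOOHHOOOOHHOOOOHHOOHHOOOOHHOOHHOO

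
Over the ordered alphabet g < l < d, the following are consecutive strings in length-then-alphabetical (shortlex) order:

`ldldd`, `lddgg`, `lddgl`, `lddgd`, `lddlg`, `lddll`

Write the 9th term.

ldddl

Continuing the enumeration 3 steps past lddll: lddll → lddld → ldddg → (answer).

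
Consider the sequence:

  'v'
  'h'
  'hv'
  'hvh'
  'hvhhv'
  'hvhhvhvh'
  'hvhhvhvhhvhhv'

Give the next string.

Each term (from the third on) is the previous term followed by the one before it: term 3 = h·v = hv.
Continuing: hvhhvhvhhvhhv · hvhhvhvh gives term 8.

hvhhvhvhhvhhvhvhhvhvh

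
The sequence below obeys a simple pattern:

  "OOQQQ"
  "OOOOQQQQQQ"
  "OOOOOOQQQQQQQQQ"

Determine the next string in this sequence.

OOOOOOOOQQQQQQQQQQQQ

The n-th term is 2n O's then 3n Q's (n = 1, 2, …).
Setting n = 4 gives 8, 12 characters in each block.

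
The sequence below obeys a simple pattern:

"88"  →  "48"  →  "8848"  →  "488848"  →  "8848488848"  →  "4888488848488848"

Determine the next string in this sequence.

This is a Fibonacci-style word recurrence s(k) = s(k−2)·s(k−1): e.g. 88·48 = 8848.
The next term joins 8848488848 and 4888488848488848.

88484888484888488848488848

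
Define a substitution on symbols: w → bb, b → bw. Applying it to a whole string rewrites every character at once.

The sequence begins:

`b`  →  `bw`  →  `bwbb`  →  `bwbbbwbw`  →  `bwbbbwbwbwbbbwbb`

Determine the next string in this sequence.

Rewriting the 16 symbols of bwbbbwbwbwbbbwbb one by one yields bw bb bw bw bw bb bw bb bw bb bw bw bw bb bw bw; concatenated:

bwbbbwbwbwbbbwbbbwbbbwbwbwbbbwbw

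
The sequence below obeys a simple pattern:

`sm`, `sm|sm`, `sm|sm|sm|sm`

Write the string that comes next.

Each string is two copies of the previous one joined by '|'.
One more doubling of sm|sm|sm|sm gives the answer.

sm|sm|sm|sm|sm|sm|sm|sm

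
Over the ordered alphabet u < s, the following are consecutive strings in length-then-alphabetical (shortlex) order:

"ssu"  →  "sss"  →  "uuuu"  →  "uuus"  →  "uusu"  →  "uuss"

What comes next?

usuu

Treat uuss as a base-2 numeral over the given alphabet and add one, carrying through any trailing s's.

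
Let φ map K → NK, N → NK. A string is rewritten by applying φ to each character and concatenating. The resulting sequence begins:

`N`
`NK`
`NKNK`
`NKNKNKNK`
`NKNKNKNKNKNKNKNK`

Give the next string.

Rewriting the 16 symbols of NKNKNKNKNKNKNKNK one by one yields NK NK NK NK NK NK NK NK NK NK NK NK NK NK NK NK; concatenated:

NKNKNKNKNKNKNKNKNKNKNKNKNKNKNKNK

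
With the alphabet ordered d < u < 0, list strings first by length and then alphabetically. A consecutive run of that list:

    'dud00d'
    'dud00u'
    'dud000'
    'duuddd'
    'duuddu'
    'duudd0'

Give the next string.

The successor of duudd0 increments the rightmost position that isn't already 0 and resets every position after it to d.

duudud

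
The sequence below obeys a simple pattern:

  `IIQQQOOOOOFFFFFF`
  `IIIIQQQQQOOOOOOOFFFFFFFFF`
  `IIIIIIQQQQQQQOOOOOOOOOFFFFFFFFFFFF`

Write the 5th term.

IIIIIIIIIIQQQQQQQQQQQOOOOOOOOOOOOOFFFFFFFFFFFFFFFFFF

The n-th term is 2n I's then 2n+1 Q's then 2n+3 O's then 3n+3 F's (n = 1, 2, …).
At n = 5 the blocks have lengths 10, 11, 13, 18.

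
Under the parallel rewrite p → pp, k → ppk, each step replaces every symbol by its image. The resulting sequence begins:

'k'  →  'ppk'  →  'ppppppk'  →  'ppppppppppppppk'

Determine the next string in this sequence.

Applying the rule to each of the 15 symbols of ppppppppppppppk gives the pieces pp pp pp pp pp pp pp pp pp pp pp pp pp pp ppk, which concatenate to the answer.

ppppppppppppppppppppppppppppppk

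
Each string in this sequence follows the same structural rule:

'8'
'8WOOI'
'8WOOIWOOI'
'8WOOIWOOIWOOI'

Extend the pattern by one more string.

8WOOIWOOIWOOIWOOI

Each term is the previous one with WOOI appended.
One more step from 8WOOIWOOIWOOI gives the answer.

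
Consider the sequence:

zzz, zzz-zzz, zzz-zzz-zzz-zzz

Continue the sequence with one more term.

zzz-zzz-zzz-zzz-zzz-zzz-zzz-zzz

Every step duplicates the string with '-' between the halves.
So the next term is two copies of zzz-zzz-zzz-zzz with '-' between the halves.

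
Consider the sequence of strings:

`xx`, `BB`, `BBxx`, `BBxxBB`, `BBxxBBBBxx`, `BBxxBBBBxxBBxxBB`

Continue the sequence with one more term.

BBxxBBBBxxBBxxBBBBxxBBBBxx

From term 3 onward, concatenate the last term with the second-to-last: BB·xx = BBxx, BBxx·BB = BBxxBB, …
So term 7 is BBxxBBBBxxBBxxBB·BBxxBBBBxx.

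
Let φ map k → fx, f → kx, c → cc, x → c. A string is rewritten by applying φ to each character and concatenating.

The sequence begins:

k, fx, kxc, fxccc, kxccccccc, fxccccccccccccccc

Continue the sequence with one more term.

Applying the rule to each of the 17 symbols of fxccccccccccccccc gives the pieces kx c cc cc cc cc cc cc cc cc cc cc cc cc cc cc cc, which concatenate to the answer.

kxccccccccccccccccccccccccccccccc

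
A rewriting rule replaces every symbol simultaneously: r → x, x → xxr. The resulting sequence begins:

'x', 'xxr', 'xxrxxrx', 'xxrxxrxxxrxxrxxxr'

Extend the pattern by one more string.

Applying the rule to each of the 17 symbols of xxrxxrxxxrxxrxxxr gives the pieces xxr xxr x xxr xxr x xxr xxr xxr x xxr xxr x xxr xxr xxr x, which concatenate to the answer.

xxrxxrxxxrxxrxxxrxxrxxrxxxrxxrxxxrxxrxxrx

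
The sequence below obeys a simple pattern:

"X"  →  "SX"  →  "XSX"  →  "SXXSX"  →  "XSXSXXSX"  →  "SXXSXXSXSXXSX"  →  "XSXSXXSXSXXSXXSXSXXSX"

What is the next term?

This is a Fibonacci-style word recurrence s(k) = s(k−2)·s(k−1): e.g. X·SX = XSX.
So term 8 is SXXSXXSXSXXSX·XSXSXXSXSXXSXXSXSXXSX.

SXXSXXSXSXXSXXSXSXXSXSXXSXXSXSXXSX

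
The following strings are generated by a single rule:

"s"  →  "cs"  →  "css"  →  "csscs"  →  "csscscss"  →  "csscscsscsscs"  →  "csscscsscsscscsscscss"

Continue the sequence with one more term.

csscscsscsscscsscscsscsscscsscsscs

Each term (from the third on) is the previous term followed by the one before it: term 3 = cs·s = css.
The next term joins csscscsscsscscsscscss and csscscsscsscs.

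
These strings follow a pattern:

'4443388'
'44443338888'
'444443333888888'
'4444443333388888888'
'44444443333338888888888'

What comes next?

444444443333333888888888888

The n-th term is n+2 4's then n+1 3's then 2n 8's (n = 1, 2, …).
For the next term, n = 6, so the run lengths are 8, 7, 12.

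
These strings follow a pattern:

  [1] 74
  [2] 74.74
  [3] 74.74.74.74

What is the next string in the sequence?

74.74.74.74.74.74.74.74

Each string is two copies of the previous one joined by '.'.
So the next term is two copies of 74.74.74.74 with '.' between the halves.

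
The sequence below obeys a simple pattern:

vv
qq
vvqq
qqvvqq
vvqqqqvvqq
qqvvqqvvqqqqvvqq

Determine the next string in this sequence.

vvqqqqvvqqqqvvqqvvqqqqvvqq

Each term (from the third on) is the two preceding terms concatenated in order: term 3 = vv·qq = vvqq.
Continuing: vvqqqqvvqq · qqvvqqvvqqqqvvqq gives term 7.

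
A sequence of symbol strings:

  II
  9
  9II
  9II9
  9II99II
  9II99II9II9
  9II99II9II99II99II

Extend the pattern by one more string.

Each term (from the third on) is the previous term followed by the one before it: term 3 = 9·II = 9II.
So term 8 is 9II99II9II99II99II·9II99II9II9.

9II99II9II99II99II9II99II9II9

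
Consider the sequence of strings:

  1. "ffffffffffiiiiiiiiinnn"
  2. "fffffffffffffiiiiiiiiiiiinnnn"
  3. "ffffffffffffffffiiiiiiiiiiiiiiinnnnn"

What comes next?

Reading off run lengths: f runs 10, 13, 16; i runs 9, 12, 15; n runs 3, 4, 5 — each is linear in n, where the shown terms are n = 3, 4, 5.
For the next term, n = 6, so the run lengths are 19, 18, 6.

fffffffffffffffffffiiiiiiiiiiiiiiiiiinnnnnn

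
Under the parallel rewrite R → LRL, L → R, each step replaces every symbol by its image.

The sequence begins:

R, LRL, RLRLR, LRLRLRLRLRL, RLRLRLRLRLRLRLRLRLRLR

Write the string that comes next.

Rewriting the 21 symbols of RLRLRLRLRLRLRLRLRLRLR one by one yields LRL R LRL R LRL R LRL R LRL R LRL R LRL R LRL R LRL R LRL R LRL; concatenated:

LRLRLRLRLRLRLRLRLRLRLRLRLRLRLRLRLRLRLRLRLRL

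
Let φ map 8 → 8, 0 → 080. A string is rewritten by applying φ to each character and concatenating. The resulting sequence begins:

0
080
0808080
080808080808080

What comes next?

φ(080808080808080) expands symbol-by-symbol to 080 8 080 8 080 8 080 8 080 8 080 8 080 8 080; joining the 15 pieces gives the next term.

0808080808080808080808080808080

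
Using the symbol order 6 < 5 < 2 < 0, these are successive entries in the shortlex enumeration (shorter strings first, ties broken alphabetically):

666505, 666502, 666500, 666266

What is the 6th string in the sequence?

666262

Stepping forward 2 times from 666266: 666266 → 666265, then the target.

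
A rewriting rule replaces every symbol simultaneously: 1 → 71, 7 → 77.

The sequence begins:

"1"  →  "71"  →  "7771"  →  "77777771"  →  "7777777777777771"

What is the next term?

Rewriting the 16 symbols of 7777777777777771 one by one yields 77 77 77 77 77 77 77 77 77 77 77 77 77 77 77 71; concatenated:

77777777777777777777777777777771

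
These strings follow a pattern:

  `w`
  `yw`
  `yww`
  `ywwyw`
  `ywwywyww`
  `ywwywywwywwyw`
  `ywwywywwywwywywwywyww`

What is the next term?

ywwywywwywwywywwywywwywwywywwywwyw

Each term (from the third on) is the previous term followed by the one before it: term 3 = yw·w = yww.
The next term joins ywwywywwywwywywwywyww and ywwywywwywwyw.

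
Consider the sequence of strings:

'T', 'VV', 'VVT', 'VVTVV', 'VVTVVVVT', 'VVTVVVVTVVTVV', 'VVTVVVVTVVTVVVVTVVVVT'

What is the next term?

From term 3 onward, concatenate the last term with the second-to-last: VV·T = VVT, VVT·VV = VVTVV, …
So term 8 is VVTVVVVTVVTVVVVTVVVVT·VVTVVVVTVVTVV.

VVTVVVVTVVTVVVVTVVVVTVVTVVVVTVVTVV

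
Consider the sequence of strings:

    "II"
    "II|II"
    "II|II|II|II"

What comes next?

s(k+1) = s(k)·|·s(k) — each term doubles the last with '|' between the halves.
So the next term is two copies of II|II|II|II with '|' between the halves.

II|II|II|II|II|II|II|II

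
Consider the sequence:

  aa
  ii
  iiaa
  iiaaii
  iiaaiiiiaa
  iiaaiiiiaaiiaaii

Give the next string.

iiaaiiiiaaiiaaiiiiaaiiiiaa

From term 3 onward, concatenate the last term with the second-to-last: ii·aa = iiaa, iiaa·ii = iiaaii, …
Continuing: iiaaiiiiaaiiaaii · iiaaiiiiaa gives term 7.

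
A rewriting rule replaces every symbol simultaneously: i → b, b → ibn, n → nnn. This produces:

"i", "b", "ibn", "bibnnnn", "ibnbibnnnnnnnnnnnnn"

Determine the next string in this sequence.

bibnnnnibnbibnnnnnnnnnnnnnnnnnnnnnnnnnnnnnnnnnnnnnnnn

φ(ibnbibnnnnnnnnnnnnn) expands symbol-by-symbol to b ibn nnn ibn b ibn nnn nnn nnn nnn nnn nnn nnn nnn nnn nnn nnn nnn nnn; joining the 19 pieces gives the next term.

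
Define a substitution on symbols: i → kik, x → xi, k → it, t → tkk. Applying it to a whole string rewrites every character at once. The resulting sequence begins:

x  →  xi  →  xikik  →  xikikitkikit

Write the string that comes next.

xikikitkikitkiktkkitkikitkiktkk

Rewriting each symbol of xikikitkikit: x→xi, i→kik, k→it, i→kik, k→it, i→kik, t→tkk, k→it, i→kik, k→it, i→kik, t→tkk, which concatenates to xi kik it kik it kik tkk it kik it kik tkk.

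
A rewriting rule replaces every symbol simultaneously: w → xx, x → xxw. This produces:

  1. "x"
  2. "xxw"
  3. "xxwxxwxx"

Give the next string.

Apply φ to xxwxxwxx symbol by symbol: x→xxw, x→xxw, w→xx, x→xxw, x→xxw, w→xx, x→xxw, x→xxw; joined: xxw xxw xx xxw xxw xx xxw xxw.

xxwxxwxxxxwxxwxxxxwxxw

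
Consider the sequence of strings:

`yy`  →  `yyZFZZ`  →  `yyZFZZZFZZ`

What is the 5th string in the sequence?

yyZFZZZFZZZFZZZFZZ

The strings grow by a fixed suffix ZFZZ each time.
From yyZFZZZFZZ, 2 further steps: yyZFZZZFZZ → yyZFZZZFZZZFZZ → (answer).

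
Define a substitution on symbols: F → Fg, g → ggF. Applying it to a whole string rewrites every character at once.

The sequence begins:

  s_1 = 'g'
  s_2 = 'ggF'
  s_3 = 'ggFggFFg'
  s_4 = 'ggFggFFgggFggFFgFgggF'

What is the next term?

Applying the rule to each of the 21 symbols of ggFggFFgggFggFFgFgggF gives the pieces ggF ggF Fg ggF ggF Fg Fg ggF ggF ggF Fg ggF ggF Fg Fg ggF Fg ggF ggF ggF Fg, which concatenate to the answer.

ggFggFFgggFggFFgFgggFggFggFFgggFggFFgFgggFFgggFggFggFFg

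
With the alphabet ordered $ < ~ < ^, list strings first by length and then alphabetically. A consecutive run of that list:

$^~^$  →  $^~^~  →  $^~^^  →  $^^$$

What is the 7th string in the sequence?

Advancing 3 positions from $^^$$ through $^^$$ → $^^$~ → $^^$^ reaches term 7.

$^^~$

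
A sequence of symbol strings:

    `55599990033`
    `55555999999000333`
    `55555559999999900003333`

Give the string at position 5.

Term n consists of 2n+1 5's, followed by 2n+2 9's, followed by n+1 0's, followed by n+1 3's (n = 1, 2, …).
At n = 5 the blocks have lengths 11, 12, 6, 6.

55555555555999999999999000000333333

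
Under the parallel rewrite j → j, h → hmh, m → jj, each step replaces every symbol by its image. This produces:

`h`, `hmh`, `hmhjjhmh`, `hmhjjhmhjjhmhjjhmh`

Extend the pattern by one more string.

φ(hmhjjhmhjjhmhjjhmh) expands symbol-by-symbol to hmh jj hmh j j hmh jj hmh j j hmh jj hmh j j hmh jj hmh; joining the 18 pieces gives the next term.

hmhjjhmhjjhmhjjhmhjjhmhjjhmhjjhmhjjhmh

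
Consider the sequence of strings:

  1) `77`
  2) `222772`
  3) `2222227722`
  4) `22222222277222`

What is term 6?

s(k+1) = 222·s(k)·2, so each term gains 222 as a prefix and 2 as a suffix.
From 22222222277222, 2 further steps: 22222222277222 → 222222222222772222 → (answer).

2222222222222227722222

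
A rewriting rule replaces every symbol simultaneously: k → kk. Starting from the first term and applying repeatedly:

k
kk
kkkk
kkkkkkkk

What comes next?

Rewriting each symbol of kkkkkkkk: k→kk, k→kk, k→kk, k→kk, k→kk, k→kk, k→kk, k→kk, which concatenates to kk kk kk kk kk kk kk kk.

kkkkkkkkkkkkkkkk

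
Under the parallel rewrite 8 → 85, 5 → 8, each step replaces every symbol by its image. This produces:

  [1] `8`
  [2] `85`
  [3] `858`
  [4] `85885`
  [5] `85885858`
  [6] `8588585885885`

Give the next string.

Rewriting the 13 symbols of 8588585885885 one by one yields 85 8 85 85 8 85 8 85 85 8 85 85 8; concatenated:

858858588588585885858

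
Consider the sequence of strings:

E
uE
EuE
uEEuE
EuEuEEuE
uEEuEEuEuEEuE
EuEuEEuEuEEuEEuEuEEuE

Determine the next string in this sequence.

uEEuEEuEuEEuEEuEuEEuEuEEuEEuEuEEuE

From term 3 onward, concatenate the second-to-last term with the last: E·uE = EuE, uE·EuE = uEEuE, …
Continuing: uEEuEEuEuEEuE · EuEuEEuEuEEuEEuEuEEuE gives term 8.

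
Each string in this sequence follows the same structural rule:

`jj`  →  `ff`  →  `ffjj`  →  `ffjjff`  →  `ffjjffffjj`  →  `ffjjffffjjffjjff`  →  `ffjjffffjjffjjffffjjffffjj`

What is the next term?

ffjjffffjjffjjffffjjffffjjffjjffffjjffjjff

From term 3 onward, concatenate the last term with the second-to-last: ff·jj = ffjj, ffjj·ff = ffjjff, …
So term 8 is ffjjffffjjffjjffffjjffffjj·ffjjffffjjffjjff.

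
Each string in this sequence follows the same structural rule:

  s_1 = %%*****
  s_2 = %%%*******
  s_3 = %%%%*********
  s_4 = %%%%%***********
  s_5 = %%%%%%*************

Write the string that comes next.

Reading off run lengths: % runs 2, 3, 4, 5, 6; * runs 5, 7, 9, 11, 13 — each is linear in n, where the shown terms are n = 3, 4, 5, 6, 7.
For the next term, n = 8, so the run lengths are 7, 15.

%%%%%%%***************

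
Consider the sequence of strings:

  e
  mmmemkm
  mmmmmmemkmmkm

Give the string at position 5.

s(k+1) = mmm·s(k)·mkm, so each term gains mmm as a prefix and mkm as a suffix.
From mmmmmmemkmmkm, 2 further steps: mmmmmmemkmmkm → mmmmmmmmmemkmmkmmkm → (answer).

mmmmmmmmmmmmemkmmkmmkmmkm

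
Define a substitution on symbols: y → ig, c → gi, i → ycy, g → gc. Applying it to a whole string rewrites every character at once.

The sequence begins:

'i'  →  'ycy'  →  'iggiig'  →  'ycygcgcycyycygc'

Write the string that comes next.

Applying the rule to each of the 15 symbols of ycygcgcycyycygc gives the pieces ig gi ig gc gi gc gi ig gi ig ig gi ig gc gi, which concatenate to the answer.

iggiiggcgigcgiiggiigiggiiggcgi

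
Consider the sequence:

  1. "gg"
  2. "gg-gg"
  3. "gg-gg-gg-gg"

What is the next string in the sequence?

gg-gg-gg-gg-gg-gg-gg-gg

Every step duplicates the string with '-' between the halves.
So the next term is two copies of gg-gg-gg-gg with '-' between the halves.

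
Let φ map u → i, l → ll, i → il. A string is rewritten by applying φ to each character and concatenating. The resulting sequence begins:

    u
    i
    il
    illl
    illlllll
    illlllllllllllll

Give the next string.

Rewriting the 16 symbols of illlllllllllllll one by one yields il ll ll ll ll ll ll ll ll ll ll ll ll ll ll ll; concatenated:

illlllllllllllllllllllllllllllll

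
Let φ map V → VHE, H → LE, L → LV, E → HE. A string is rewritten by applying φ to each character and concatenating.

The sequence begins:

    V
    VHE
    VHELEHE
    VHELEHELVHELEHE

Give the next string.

Applying the rule to each of the 15 symbols of VHELEHELVHELEHE gives the pieces VHE LE HE LV HE LE HE LV VHE LE HE LV HE LE HE, which concatenate to the answer.

VHELEHELVHELEHELVVHELEHELVHELEHE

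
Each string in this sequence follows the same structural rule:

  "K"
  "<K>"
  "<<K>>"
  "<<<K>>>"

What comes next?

Each term wraps the previous one in < on the left and > on the right.
Applying this once more to <<<K>>>:

<<<<K>>>>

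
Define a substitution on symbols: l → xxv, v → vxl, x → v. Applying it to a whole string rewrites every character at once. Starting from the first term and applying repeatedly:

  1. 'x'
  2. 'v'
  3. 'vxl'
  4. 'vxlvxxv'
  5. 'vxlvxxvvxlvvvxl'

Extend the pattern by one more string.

vxlvxxvvxlvvvxlvxlvxxvvxlvxlvxlvxxv

Replace each of the 15 characters of vxlvxxvvxlvvvxl in place — vxl v xxv vxl v v vxl vxl v xxv vxl vxl vxl v xxv — and concatenate.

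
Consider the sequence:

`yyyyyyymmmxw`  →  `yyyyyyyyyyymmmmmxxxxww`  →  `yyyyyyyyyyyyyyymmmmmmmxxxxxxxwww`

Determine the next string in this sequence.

Each string has the form y^{4n+3} m^{2n+1} x^{3n-2} w^{n} (n = 1, 2, …).
At n = 4 the blocks have lengths 19, 9, 10, 4.

yyyyyyyyyyyyyyyyyyymmmmmmmmmxxxxxxxxxxwwww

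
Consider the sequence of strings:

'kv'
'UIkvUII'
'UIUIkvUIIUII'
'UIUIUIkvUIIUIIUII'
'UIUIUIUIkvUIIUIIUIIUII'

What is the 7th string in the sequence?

UIUIUIUIUIUIkvUIIUIIUIIUIIUIIUII

s(k+1) = UI·s(k)·UII, so each term gains UI as a prefix and UII as a suffix.
From UIUIUIUIkvUIIUIIUIIUII, 2 further steps: UIUIUIUIkvUIIUIIUIIUII → UIUIUIUIUIkvUIIUIIUIIUIIUII → (answer).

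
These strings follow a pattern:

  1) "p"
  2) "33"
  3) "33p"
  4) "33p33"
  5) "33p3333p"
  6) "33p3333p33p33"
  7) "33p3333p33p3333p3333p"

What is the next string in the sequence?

33p3333p33p3333p3333p33p3333p33p33

Each term (from the third on) is the previous term followed by the one before it: term 3 = 33·p = 33p.
Continuing: 33p3333p33p3333p3333p · 33p3333p33p33 gives term 8.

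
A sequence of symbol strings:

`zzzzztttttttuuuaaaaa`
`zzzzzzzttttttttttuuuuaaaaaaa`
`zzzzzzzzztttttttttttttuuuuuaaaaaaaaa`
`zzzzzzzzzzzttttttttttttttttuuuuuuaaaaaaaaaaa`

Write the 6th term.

Term n consists of 2n-1 z's, followed by 3n-2 t's, followed by n u's, followed by 2n-1 a's, where the shown terms are n = 3, 4, 5, 6.
For term 6, n = 8, so the run lengths are 15, 22, 8, 15.

zzzzzzzzzzzzzzzttttttttttttttttttttttuuuuuuuuaaaaaaaaaaaaaaa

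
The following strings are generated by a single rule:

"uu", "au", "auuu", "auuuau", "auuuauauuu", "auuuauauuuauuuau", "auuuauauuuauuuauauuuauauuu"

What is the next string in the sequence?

auuuauauuuauuuauauuuauauuuauuuauauuuauuuau

Each term (from the third on) is the previous term followed by the one before it: term 3 = au·uu = auuu.
Continuing: auuuauauuuauuuauauuuauauuu · auuuauauuuauuuau gives term 8.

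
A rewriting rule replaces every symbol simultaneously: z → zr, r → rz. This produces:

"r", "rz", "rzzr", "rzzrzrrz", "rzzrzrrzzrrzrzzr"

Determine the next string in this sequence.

Applying the rule to each of the 16 symbols of rzzrzrrzzrrzrzzr gives the pieces rz zr zr rz zr rz rz zr zr rz rz zr rz zr zr rz, which concatenate to the answer.

rzzrzrrzzrrzrzzrzrrzrzzrrzzrzrrz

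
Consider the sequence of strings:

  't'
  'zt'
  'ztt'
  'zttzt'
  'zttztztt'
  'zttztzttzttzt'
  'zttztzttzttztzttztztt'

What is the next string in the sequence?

zttztzttzttztzttztzttzttztzttzttzt

Each term (from the third on) is the previous term followed by the one before it: term 3 = zt·t = ztt.
Continuing: zttztzttzttztzttztztt · zttztzttzttzt gives term 8.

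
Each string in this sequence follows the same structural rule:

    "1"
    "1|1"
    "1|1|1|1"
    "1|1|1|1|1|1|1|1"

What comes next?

Each string is two copies of the previous one joined by '|'.
Doubling 1|1|1|1|1|1|1|1 with '|' between the halves:

1|1|1|1|1|1|1|1|1|1|1|1|1|1|1|1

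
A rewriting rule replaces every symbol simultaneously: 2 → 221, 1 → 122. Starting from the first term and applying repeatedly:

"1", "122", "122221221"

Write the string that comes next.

Apply φ to 122221221 symbol by symbol: 1→122, 2→221, 2→221, 2→221, 2→221, 1→122, 2→221, 2→221, 1→122; joined: 122 221 221 221 221 122 221 221 122.

122221221221221122221221122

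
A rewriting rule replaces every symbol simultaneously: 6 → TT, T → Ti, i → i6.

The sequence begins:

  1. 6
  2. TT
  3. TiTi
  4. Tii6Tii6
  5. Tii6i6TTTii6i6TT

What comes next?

φ(Tii6i6TTTii6i6TT) expands symbol-by-symbol to Ti i6 i6 TT i6 TT Ti Ti Ti i6 i6 TT i6 TT Ti Ti; joining the 16 pieces gives the next term.

Tii6i6TTi6TTTiTiTii6i6TTi6TTTiTi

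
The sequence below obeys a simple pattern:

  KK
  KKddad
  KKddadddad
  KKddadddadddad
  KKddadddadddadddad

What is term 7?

Every step adds ddad to the end: s(k+1) = s(k)·ddad.
From KKddadddadddadddad, 2 further steps: KKddadddadddadddad → KKddadddadddadddadddad → (answer).

KKddadddadddadddadddadddad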